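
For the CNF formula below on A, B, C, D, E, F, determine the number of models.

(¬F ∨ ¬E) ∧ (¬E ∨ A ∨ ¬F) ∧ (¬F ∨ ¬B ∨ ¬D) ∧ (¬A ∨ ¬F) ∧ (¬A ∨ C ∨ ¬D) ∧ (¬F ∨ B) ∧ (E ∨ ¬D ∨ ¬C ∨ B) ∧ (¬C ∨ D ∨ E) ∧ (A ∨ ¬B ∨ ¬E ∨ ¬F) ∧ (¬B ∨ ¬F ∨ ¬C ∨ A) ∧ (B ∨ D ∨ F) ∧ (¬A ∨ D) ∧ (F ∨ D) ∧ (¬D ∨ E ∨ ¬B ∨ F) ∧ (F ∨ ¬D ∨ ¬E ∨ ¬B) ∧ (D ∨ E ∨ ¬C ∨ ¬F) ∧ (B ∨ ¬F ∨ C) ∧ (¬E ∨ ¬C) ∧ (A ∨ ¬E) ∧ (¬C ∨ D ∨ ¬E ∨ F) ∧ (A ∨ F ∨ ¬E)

There are 2^6 = 64 truth assignments over (A, B, C, D, E, F).
Split on D. With D = True, the clauses containing D are satisfied and ¬D drops from the rest; 1 of the 2^5 = 32 assignments to the other variables satisfy what remains.
With D = False, by the same count on the reduced clause set, 1 assignment works.
Total: 1 + 1 = 2.

2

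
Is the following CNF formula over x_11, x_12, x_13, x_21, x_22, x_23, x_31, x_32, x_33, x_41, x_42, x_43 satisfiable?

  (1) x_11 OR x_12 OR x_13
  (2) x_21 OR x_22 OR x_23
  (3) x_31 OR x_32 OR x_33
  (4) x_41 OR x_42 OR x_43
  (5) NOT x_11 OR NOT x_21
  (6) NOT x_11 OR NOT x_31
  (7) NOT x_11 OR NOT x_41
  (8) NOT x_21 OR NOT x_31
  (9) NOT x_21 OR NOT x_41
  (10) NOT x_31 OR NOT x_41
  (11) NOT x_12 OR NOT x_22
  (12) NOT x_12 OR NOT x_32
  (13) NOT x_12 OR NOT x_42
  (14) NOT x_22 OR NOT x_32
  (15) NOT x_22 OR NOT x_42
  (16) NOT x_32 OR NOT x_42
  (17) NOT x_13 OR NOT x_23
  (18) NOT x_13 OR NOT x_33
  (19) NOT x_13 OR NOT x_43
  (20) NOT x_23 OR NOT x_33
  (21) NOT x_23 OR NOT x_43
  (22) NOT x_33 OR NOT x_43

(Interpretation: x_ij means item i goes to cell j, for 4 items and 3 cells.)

Try x_11 = false.
Try x_12 = true.
The clause (NOT x_22) is unit, so x_22 = false.
The clause (NOT x_32) is unit, so x_32 = false.
The clause (NOT x_42) is unit, so x_42 = false.
Try x_21 = true.
The clause (NOT x_31) is unit, so x_31 = false.
The clause (x_33) is unit, so x_33 = true.
The clause (NOT x_41) is unit, so x_41 = false.
The clause (x_43) is unit, so x_43 = true.
Now (NOT x_43) is unsatisfied and unit — conflict.
Undo x_21 and try x_21 = false.
The clause (x_23) is unit, so x_23 = true.
The clause (NOT x_13) is unit, so x_13 = false.
The clause (NOT x_33) is unit, so x_33 = false.
The clause (x_31) is unit, so x_31 = true.
The clause (NOT x_41) is unit, so x_41 = false.
The clause (x_43) is unit, so x_43 = true.
Now (NOT x_43) is unsatisfied and unit — conflict.
Neither x_21 = true nor x_21 = false works.
Undo x_12 and try x_12 = false.
The clause (x_13) is unit, so x_13 = true.
The clause (NOT x_23) is unit, so x_23 = false.
The clause (NOT x_33) is unit, so x_33 = false.
The clause (NOT x_43) is unit, so x_43 = false.
Try x_21 = true.
The clause (NOT x_31) is unit, so x_31 = false.
The clause (x_32) is unit, so x_32 = true.
The clause (NOT x_41) is unit, so x_41 = false.
The clause (x_42) is unit, so x_42 = true.
Now (NOT x_42) is unsatisfied and unit — conflict.
Undo x_21 and try x_21 = false.
The clause (x_22) is unit, so x_22 = true.
The clause (NOT x_32) is unit, so x_32 = false.
The clause (x_31) is unit, so x_31 = true.
The clause (NOT x_41) is unit, so x_41 = false.
The clause (x_42) is unit, so x_42 = true.
Now (NOT x_42) is unsatisfied and unit — conflict.
Neither x_21 = true nor x_21 = false works.
Neither x_12 = true nor x_12 = false works.
Undo x_11 and try x_11 = true.
The clause (NOT x_21) is unit, so x_21 = false.
The clause (NOT x_31) is unit, so x_31 = false.
The clause (NOT x_41) is unit, so x_41 = false.
Try x_22 = true.
The clause (NOT x_12) is unit, so x_12 = false.
The clause (NOT x_32) is unit, so x_32 = false.
The clause (x_33) is unit, so x_33 = true.
The clause (NOT x_42) is unit, so x_42 = false.
The clause (x_43) is unit, so x_43 = true.
Now (NOT x_43) is unsatisfied and unit — conflict.
Undo x_22 and try x_22 = false.
The clause (x_23) is unit, so x_23 = true.
The clause (NOT x_13) is unit, so x_13 = false.
The clause (NOT x_33) is unit, so x_33 = false.
The clause (x_32) is unit, so x_32 = true.
The clause (NOT x_12) is unit, so x_12 = false.
The clause (NOT x_42) is unit, so x_42 = false.
The clause (x_43) is unit, so x_43 = true.
Now (NOT x_43) is unsatisfied and unit — conflict.
Neither x_22 = true nor x_22 = false works.
Neither x_11 = true nor x_11 = false works.
No assignment satisfies every clause.

No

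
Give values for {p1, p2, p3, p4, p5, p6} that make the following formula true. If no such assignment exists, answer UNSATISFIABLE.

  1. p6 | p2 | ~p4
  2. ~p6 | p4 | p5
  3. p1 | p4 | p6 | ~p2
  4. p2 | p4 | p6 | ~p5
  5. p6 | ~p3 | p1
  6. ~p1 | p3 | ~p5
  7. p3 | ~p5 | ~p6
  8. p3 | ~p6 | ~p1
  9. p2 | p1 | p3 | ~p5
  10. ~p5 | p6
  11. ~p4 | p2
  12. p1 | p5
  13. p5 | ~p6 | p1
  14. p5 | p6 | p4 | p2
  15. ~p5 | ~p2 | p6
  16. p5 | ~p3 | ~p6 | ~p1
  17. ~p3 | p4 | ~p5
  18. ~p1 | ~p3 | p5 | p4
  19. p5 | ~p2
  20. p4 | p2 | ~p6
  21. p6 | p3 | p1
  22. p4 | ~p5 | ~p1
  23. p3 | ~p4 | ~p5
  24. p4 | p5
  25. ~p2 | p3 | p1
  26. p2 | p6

Branch on p5: set p5 = 1.
The clause (p6) is unit, so p6 = 1.
The clause (p3) is unit, so p3 = 1.
The clause (p4) is unit, so p4 = 1.
The clause (p2) is unit, so p2 = 1.
All clauses hold; p1 can take either value.

p1: 0, p2: 1, p3: 1, p4: 1, p5: 1, p6: 1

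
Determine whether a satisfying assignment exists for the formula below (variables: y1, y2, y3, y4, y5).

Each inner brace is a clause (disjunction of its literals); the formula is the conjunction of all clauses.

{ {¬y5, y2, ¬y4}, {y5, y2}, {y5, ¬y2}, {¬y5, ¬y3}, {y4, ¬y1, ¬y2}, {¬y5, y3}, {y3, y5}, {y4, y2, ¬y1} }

Branch on y5: set y5 = True.
The clause (¬y3) is unit, so y3 = False.
Now (y3) is unsatisfied and unit — conflict.
So y5 must be the other value — set y5 = False.
The clause (y2) is unit, so y2 = True.
Now (¬y2) is unsatisfied and unit — conflict.
Both values of y5 lead to a conflict.
No assignment satisfies every clause.

No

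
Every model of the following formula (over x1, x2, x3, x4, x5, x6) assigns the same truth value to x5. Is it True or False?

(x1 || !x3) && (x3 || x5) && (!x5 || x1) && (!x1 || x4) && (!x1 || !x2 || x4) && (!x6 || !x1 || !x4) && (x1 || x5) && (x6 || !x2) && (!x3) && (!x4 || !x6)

Suppose x5 = false.
(x3) alone gives x3 = true.
That conflicts with the unit clause (!x3).
So every satisfying assignment has x5 = True.

True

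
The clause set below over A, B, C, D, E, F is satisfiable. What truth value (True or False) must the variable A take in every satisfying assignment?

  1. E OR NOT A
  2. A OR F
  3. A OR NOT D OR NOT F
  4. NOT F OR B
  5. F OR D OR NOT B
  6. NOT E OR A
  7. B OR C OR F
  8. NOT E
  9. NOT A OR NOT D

False

Suppose A = true.
From the singleton clause (E), E = true.
Now (NOT E) is unsatisfied and unit — conflict.
So every satisfying assignment has A = False.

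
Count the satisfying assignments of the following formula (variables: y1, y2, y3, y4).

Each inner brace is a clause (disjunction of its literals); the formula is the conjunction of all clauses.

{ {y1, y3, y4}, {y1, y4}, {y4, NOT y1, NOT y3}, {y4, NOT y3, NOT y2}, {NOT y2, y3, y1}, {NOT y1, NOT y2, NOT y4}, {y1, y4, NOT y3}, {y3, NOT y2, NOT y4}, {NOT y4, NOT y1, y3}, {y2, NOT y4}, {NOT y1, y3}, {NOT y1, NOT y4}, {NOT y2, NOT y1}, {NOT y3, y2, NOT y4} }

There are 2^4 = 16 truth assignments over (y1, y2, y3, y4).
Split on y3. With y3 = true, the clauses containing y3 are satisfied and NOT y3 drops from the rest; 1 of the 2^3 = 8 assignments to the other variables satisfy what remains.
With y3 = false, by the same count on the reduced clause set, 0 assignments work.
(One model: y1=F, y2=T, y3=T, y4=T.)
Total: 1 + 0 = 1.

1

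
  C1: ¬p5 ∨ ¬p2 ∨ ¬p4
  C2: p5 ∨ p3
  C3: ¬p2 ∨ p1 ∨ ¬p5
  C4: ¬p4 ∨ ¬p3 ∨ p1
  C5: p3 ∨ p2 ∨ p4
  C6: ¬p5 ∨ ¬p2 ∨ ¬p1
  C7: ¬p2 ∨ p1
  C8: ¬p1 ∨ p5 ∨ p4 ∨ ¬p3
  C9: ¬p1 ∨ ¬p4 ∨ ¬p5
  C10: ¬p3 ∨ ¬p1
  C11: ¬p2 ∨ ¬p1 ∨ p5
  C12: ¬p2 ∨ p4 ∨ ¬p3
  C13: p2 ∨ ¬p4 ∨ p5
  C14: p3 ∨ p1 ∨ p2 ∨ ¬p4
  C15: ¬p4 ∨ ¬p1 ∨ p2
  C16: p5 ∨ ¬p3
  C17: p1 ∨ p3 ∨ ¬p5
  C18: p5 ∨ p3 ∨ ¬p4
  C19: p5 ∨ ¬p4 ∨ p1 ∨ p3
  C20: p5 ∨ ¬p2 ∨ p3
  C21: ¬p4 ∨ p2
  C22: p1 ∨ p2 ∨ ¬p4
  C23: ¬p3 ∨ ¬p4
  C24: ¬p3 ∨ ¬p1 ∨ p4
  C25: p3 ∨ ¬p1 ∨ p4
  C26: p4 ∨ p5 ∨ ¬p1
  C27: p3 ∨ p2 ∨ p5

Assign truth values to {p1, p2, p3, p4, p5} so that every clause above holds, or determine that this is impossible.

Try p5 = True.
Try p2 = False.
Unit clause (¬p4) forces p4 = False.
Unit clause (p3) forces p3 = True.
Unit clause (¬p1) forces p1 = False.
Every clause now holds.

p1 ↦ False,  p2 ↦ False,  p3 ↦ True,  p4 ↦ False,  p5 ↦ True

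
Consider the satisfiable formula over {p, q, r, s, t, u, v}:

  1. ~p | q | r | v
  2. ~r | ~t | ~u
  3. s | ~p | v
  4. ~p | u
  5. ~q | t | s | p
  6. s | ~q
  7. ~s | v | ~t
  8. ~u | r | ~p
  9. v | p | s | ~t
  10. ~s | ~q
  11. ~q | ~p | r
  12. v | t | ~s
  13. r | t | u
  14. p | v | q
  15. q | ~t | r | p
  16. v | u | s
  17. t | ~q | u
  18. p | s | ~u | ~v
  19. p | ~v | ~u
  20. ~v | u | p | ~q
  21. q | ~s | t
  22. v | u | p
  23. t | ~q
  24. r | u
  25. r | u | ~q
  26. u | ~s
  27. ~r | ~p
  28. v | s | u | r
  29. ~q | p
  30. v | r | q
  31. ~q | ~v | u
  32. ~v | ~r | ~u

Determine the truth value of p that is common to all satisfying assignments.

False

Suppose p = 1.
Unit clause (u) forces u = 1.
Unit clause (r) forces r = 1.
But (~r) is also a unit clause — contradiction.
So every satisfying assignment has p = False.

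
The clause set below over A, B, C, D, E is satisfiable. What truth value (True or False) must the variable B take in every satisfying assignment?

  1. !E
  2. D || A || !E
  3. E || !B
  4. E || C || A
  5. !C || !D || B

Suppose B = true.
From the singleton clause (!E), E = false.
But (E) is also a unit clause — contradiction.
So every satisfying assignment has B = False.

False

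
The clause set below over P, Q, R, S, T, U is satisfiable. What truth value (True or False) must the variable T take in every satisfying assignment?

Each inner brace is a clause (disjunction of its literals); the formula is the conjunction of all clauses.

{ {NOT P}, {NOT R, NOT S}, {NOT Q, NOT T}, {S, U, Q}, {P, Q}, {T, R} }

False

Suppose T = true.
(NOT P) alone gives P = false.
(NOT Q) alone gives Q = false.
That conflicts with the unit clause (Q).
So every satisfying assignment has T = False.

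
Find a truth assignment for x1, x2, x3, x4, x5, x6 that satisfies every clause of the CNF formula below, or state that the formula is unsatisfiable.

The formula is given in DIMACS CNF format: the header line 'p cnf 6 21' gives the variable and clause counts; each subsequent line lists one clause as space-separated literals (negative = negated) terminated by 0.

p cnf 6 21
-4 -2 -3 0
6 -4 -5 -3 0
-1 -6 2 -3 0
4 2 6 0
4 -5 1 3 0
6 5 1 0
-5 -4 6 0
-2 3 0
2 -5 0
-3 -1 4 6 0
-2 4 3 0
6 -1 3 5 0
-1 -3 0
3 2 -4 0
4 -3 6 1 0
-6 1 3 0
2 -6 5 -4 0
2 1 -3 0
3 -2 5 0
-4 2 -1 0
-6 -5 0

x1: False,  x2: True,  x3: True,  x4: False,  x5: False,  x6: True

Branch on x2: set x2 = True.
From the singleton clause (x3), x3 = True.
From the singleton clause (¬x4), x4 = False.
From the singleton clause (¬x1), x1 = False.
From the singleton clause (x6), x6 = True.
From the singleton clause (¬x5), x5 = False.
This assignment satisfies each clause.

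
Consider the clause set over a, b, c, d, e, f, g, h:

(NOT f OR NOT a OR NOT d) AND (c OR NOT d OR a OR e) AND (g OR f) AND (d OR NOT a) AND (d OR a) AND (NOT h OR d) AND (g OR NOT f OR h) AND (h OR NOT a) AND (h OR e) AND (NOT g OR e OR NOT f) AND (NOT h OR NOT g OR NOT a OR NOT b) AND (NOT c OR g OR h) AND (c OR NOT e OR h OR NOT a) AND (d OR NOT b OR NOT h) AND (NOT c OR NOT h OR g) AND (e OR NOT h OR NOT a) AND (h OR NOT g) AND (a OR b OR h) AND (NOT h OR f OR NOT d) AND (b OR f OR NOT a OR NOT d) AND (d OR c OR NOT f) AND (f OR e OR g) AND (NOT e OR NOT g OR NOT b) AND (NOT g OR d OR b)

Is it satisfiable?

Case g = false:
The clause (f) is unit, so f = true.
The clause (h) is unit, so h = true.
The clause (d) is unit, so d = true.
The clause (NOT a) is unit, so a = false.
The clause (NOT c) is unit, so c = false.
The clause (e) is unit, so e = true.
No clause remains; b is free.
A satisfying assignment: a: false,  b: false,  c: false,  d: true,  e: true,  f: true,  g: false,  h: true.

Yes, satisfiable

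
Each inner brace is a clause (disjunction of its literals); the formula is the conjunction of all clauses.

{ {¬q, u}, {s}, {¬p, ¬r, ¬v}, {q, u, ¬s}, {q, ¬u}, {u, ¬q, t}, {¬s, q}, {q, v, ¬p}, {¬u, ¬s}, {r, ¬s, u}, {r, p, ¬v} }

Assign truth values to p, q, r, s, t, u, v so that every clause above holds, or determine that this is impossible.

UNSATISFIABLE

(s) alone gives s = True.
(q) alone gives q = True.
(u) alone gives u = True.
But (¬u) is also a unit clause — contradiction.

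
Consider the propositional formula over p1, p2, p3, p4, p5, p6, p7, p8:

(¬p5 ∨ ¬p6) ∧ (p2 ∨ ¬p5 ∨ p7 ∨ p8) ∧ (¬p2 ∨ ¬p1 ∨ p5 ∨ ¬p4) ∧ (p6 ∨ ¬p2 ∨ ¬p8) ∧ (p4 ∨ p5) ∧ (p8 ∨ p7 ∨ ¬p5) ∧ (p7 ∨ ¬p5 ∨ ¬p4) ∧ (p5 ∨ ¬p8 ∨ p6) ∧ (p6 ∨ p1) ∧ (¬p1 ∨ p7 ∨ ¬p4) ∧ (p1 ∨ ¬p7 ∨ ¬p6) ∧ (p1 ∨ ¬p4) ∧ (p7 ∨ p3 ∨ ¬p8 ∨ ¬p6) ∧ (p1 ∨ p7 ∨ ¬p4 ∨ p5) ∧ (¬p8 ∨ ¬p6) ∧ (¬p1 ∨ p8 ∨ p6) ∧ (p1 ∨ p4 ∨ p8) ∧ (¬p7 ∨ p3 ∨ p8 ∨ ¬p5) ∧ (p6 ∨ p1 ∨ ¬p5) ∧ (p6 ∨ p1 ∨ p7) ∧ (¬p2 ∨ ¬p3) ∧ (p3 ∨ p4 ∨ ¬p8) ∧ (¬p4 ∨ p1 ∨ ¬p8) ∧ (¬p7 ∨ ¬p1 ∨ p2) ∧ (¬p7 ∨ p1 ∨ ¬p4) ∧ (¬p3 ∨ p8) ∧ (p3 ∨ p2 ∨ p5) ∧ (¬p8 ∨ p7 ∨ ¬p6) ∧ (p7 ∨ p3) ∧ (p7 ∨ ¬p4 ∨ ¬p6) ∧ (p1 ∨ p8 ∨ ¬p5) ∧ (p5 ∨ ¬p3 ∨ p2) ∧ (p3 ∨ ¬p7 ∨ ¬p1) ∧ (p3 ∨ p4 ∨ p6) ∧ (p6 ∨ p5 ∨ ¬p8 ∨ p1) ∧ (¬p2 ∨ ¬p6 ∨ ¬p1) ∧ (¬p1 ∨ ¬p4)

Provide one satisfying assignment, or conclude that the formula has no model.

p1=True,  p2=False,  p3=True,  p4=False,  p5=True,  p6=False,  p7=False,  p8=True

Branch on p5: set p5 = True.
From the singleton clause (¬p6), p6 = False.
From the singleton clause (p1), p1 = True.
From the singleton clause (p8), p8 = True.
From the singleton clause (¬p2), p2 = False.
From the singleton clause (¬p7), p7 = False.
From the singleton clause (¬p4), p4 = False.
From the singleton clause (p3), p3 = True.
All clauses are satisfied.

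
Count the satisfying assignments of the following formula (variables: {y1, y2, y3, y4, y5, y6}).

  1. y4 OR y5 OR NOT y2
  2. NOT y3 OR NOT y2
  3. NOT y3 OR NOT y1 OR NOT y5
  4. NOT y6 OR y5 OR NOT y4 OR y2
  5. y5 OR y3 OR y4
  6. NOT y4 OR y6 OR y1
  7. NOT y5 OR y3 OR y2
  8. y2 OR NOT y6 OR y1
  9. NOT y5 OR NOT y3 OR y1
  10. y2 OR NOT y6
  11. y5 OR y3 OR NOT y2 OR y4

14

There are 2^6 = 64 truth assignments over (y1, y2, y3, y4, y5, y6).
Split on y2. With y2 = true, the clauses containing y2 are satisfied and NOT y2 drops from the rest; 10 of the 2^5 = 32 assignments to the other variables satisfy what remains.
With y2 = false, by the same count on the reduced clause set, 4 assignments work.
(One model: y1=F, y2=F, y3=T, y4=F, y5=F, y6=F.)
Total: 10 + 4 = 14.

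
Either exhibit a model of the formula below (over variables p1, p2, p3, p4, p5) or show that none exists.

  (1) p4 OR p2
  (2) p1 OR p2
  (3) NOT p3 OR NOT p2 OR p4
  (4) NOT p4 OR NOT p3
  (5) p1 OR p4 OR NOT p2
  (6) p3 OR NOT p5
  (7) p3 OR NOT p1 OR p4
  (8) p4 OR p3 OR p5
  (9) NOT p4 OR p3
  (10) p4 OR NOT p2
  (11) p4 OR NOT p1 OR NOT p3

UNSATISFIABLE

Suppose p4 = true.
Unit clause (NOT p3) forces p3 = false.
That conflicts with the unit clause (p3).
So p4 must be the other value — set p4 = false.
Unit clause (p2) forces p2 = true.
That conflicts with the unit clause (NOT p2).
Both values of p4 lead to a conflict.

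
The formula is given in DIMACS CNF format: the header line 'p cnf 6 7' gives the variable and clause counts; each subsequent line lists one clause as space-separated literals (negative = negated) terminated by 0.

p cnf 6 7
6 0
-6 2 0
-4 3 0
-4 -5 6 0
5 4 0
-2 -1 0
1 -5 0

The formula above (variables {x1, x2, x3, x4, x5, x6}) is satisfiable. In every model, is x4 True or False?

True

Suppose x4 = False.
The clause (x6) is unit, so x6 = True.
The clause (x2) is unit, so x2 = True.
The clause (x5) is unit, so x5 = True.
The clause (¬x1) is unit, so x1 = False.
That conflicts with the unit clause (x1).
So every satisfying assignment has x4 = True.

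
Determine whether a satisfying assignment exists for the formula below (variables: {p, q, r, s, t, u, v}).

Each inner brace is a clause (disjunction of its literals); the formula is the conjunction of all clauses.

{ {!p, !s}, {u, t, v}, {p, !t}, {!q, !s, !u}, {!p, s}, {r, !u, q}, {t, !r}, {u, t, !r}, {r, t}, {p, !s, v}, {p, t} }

Unsatisfiable

Case p = false:
From the singleton clause (!t), t = false.
But (t) is also a unit clause — contradiction.
So p must be the other value — set p = true.
From the singleton clause (!s), s = false.
But (s) is also a unit clause — contradiction.
Both values of p lead to a conflict.
No assignment satisfies every clause.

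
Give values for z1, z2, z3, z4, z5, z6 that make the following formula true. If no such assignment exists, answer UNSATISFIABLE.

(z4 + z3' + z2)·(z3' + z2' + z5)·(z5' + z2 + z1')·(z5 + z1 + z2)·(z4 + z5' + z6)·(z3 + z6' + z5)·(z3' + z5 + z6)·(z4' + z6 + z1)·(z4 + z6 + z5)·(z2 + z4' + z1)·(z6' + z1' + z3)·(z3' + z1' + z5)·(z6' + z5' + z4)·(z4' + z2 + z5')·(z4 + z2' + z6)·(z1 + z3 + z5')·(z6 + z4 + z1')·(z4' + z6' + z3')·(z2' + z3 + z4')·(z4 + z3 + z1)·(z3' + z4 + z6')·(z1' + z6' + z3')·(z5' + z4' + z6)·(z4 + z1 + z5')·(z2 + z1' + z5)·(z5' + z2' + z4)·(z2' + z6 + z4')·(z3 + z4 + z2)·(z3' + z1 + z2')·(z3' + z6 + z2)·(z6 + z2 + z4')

Try z4 = 1.
Try z6 = 1.
Unit clause (z3') forces z3 = 0.
Unit clause (z5) forces z5 = 1.
Unit clause (z1') forces z1 = 0.
Now (z1) is unsatisfied and unit — conflict.
That branch fails; take z6 = 0 instead.
Unit clause (z1) forces z1 = 1.
Unit clause (z5') forces z5 = 0.
Unit clause (z3') forces z3 = 0.
Unit clause (z2') forces z2 = 0.
Now (z2) is unsatisfied and unit — conflict.
Either choice for z6 ends in contradiction.
That branch fails; take z4 = 0 instead.
Try z3 = 0.
Unit clause (z1) forces z1 = 1.
Unit clause (z6') forces z6 = 0.
Now (z6) is unsatisfied and unit — conflict.
That branch fails; take z3 = 1 instead.
Unit clause (z2) forces z2 = 1.
Unit clause (z5) forces z5 = 1.
Now (z5') is unsatisfied and unit — conflict.
Either choice for z3 ends in contradiction.
Either choice for z4 ends in contradiction.

UNSATISFIABLE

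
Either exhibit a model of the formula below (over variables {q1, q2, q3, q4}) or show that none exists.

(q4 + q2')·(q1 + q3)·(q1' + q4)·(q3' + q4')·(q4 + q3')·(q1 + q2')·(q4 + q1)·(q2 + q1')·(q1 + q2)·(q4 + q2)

q1: 1,  q2: 1,  q3: 0,  q4: 1

Branch on q4: set q4 = 1.
The clause (q3') is unit, so q3 = 0.
The clause (q1) is unit, so q1 = 1.
The clause (q2) is unit, so q2 = 1.
This assignment satisfies each clause.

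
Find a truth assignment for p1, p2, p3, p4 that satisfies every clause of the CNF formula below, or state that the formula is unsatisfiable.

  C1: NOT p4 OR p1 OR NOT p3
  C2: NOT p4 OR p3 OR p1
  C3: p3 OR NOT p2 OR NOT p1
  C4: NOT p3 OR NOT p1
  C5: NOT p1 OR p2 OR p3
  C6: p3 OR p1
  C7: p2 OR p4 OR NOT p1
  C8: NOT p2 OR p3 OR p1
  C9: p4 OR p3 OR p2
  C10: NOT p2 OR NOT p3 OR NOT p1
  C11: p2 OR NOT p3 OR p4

p1 ↦ false,  p2 ↦ true,  p3 ↦ true,  p4 ↦ false

Branch on p3: set p3 = true.
From the singleton clause (NOT p1), p1 = false.
From the singleton clause (NOT p4), p4 = false.
From the singleton clause (p2), p2 = true.
All clauses are satisfied.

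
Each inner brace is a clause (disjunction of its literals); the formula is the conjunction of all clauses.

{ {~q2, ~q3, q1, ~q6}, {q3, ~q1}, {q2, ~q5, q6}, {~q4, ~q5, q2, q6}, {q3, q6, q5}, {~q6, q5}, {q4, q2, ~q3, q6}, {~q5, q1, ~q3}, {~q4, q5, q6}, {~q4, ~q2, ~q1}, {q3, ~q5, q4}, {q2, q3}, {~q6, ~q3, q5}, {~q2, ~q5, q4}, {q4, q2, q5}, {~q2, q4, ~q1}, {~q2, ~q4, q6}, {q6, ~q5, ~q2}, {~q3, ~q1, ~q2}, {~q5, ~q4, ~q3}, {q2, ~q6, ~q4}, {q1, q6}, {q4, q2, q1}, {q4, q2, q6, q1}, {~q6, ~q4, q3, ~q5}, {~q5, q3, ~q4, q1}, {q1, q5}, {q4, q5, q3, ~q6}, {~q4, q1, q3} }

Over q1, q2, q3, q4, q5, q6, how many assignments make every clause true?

There are 2^6 = 64 truth assignments over (q1, q2, q3, q4, q5, q6).
Split on q1. With q1 = 1, the clauses containing q1 are satisfied and ~q1 drops from the rest; 1 of the 2^5 = 32 assignments to the other variables satisfy what remains.
With q1 = 0, by the same count on the reduced clause set, 0 assignments work.
(One model: q1=T, q2=F, q3=T, q4=F, q5=T, q6=T.)
Total: 1 + 0 = 1.

1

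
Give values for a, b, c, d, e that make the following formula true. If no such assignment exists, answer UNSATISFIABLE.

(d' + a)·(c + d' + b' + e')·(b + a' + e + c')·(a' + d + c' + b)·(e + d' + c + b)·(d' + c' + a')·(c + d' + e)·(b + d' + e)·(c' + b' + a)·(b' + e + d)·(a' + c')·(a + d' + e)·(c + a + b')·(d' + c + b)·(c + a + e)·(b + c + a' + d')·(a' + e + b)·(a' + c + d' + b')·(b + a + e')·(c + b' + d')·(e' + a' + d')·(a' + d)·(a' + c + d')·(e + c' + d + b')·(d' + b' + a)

a: 0,  b: 0,  c: 1,  d: 0,  e: 0

Case d = 0:
(a') alone gives a = 0.
Case c = 1:
(b') alone gives b = 0.
(e') alone gives e = 0.
Every clause now holds.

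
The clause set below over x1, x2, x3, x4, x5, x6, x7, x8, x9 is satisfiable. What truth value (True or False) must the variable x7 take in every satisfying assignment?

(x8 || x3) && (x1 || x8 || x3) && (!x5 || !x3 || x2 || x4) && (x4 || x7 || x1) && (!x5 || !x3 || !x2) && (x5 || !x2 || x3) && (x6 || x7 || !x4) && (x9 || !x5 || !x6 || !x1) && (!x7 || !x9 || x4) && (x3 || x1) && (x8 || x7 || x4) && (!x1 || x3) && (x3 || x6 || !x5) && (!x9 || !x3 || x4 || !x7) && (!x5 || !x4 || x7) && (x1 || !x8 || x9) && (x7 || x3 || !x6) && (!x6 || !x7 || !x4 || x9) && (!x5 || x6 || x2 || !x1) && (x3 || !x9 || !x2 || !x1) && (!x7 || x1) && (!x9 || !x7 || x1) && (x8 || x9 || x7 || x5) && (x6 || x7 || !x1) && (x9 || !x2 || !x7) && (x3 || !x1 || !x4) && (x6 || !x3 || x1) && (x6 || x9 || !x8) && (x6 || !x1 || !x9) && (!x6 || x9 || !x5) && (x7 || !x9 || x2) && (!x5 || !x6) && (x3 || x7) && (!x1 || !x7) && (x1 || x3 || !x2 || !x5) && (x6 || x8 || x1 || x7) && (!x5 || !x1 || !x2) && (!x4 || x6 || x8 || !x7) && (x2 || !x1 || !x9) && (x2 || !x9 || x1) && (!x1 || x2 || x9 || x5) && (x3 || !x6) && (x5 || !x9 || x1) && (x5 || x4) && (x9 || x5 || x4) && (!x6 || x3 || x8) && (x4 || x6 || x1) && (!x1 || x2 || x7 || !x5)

False

Suppose x7 = true.
The clause (x1) is unit, so x1 = true.
That conflicts with the unit clause (!x1).
So every satisfying assignment has x7 = False.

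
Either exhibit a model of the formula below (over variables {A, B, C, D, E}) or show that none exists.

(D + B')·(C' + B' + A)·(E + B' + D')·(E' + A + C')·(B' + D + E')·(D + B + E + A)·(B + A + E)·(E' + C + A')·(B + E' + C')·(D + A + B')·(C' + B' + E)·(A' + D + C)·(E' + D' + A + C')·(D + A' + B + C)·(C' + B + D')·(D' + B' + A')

A: 0,  B: 0,  C: 0,  D: 1,  E: 1

Suppose D = 1.
Suppose E = 1.
Suppose A = 0.
The clause (C') is unit, so C = 0.
No clause remains; B is free.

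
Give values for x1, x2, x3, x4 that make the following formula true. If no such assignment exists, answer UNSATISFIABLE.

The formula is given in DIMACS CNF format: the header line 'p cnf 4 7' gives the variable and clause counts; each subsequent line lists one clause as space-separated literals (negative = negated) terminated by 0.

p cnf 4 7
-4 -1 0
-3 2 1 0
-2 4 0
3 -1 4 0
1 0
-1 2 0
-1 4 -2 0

UNSATISFIABLE

(x1) alone gives x1 = True.
(¬x4) alone gives x4 = False.
(¬x2) alone gives x2 = False.
But (x2) is also a unit clause — contradiction.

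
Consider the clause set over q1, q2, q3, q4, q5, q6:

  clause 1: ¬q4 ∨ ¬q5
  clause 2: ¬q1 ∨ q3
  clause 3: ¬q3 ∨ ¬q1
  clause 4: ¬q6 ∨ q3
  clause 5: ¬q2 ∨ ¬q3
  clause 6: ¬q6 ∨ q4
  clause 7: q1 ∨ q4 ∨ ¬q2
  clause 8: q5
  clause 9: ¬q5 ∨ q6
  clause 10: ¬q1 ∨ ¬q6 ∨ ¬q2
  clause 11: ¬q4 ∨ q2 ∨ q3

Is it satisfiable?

Unsatisfiable

Unit clause (q5) forces q5 = True.
Unit clause (¬q4) forces q4 = False.
Unit clause (¬q6) forces q6 = False.
But (q6) is also a unit clause — contradiction.
No assignment satisfies every clause.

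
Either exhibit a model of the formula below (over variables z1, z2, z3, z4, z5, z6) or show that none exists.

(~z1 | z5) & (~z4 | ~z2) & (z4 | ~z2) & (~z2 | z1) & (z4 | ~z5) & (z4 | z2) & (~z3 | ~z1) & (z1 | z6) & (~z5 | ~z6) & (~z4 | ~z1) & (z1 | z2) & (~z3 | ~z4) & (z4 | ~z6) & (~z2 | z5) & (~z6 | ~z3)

Case z1 = 0:
The clause (~z2) is unit, so z2 = 0.
Now (z2) is unsatisfied and unit — conflict.
So z1 must be the other value — set z1 = 1.
The clause (z5) is unit, so z5 = 1.
The clause (z4) is unit, so z4 = 1.
Now (~z4) is unsatisfied and unit — conflict.
Either choice for z1 ends in contradiction.

UNSATISFIABLE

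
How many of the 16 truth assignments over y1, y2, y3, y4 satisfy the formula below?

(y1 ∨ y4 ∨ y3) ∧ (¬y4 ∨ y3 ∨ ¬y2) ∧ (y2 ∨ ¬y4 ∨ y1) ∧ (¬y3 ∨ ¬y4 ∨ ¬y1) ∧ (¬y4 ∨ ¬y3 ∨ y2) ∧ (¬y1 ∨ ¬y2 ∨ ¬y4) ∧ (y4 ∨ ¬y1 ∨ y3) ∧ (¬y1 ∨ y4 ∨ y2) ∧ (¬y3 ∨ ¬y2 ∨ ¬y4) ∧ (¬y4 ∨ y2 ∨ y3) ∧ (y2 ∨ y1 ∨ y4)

There are 2^4 = 16 truth assignments over (y1, y2, y3, y4).
Check each against the 11 clauses (columns in the order y1, y2, y3, y4):
  F F F F  ✗ fails (y1 ∨ y4 ∨ y3)
  F F F T  ✗ fails (y2 ∨ ¬y4 ∨ y1)
  F F T F  ✗ fails (y2 ∨ y1 ∨ y4)
  F F T T  ✗ fails (y2 ∨ ¬y4 ∨ y1)
  F T F F  ✗ fails (y1 ∨ y4 ∨ y3)
  F T F T  ✗ fails (¬y4 ∨ y3 ∨ ¬y2)
  F T T F  ✓ satisfies all
  F T T T  ✗ fails (¬y3 ∨ ¬y2 ∨ ¬y4)
  T F F F  ✗ fails (y4 ∨ ¬y1 ∨ y3)
  T F F T  ✗ fails (¬y4 ∨ y2 ∨ y3)
  T F T F  ✗ fails (¬y1 ∨ y4 ∨ y2)
  T F T T  ✗ fails (¬y3 ∨ ¬y4 ∨ ¬y1)
  T T F F  ✗ fails (y4 ∨ ¬y1 ∨ y3)
  T T F T  ✗ fails (¬y4 ∨ y3 ∨ ¬y2)
  T T T F  ✓ satisfies all
  T T T T  ✗ fails (¬y3 ∨ ¬y4 ∨ ¬y1)
2 of the 16 rows are models.

2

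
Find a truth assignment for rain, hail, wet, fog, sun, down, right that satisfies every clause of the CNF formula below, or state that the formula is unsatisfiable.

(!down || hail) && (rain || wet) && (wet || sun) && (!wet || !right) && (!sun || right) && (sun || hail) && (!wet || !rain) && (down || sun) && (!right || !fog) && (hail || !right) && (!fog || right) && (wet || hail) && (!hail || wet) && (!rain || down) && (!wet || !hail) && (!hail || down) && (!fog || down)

UNSATISFIABLE

Suppose down = false.
Unit clause (sun) forces sun = true.
Unit clause (right) forces right = true.
Unit clause (!wet) forces wet = false.
Unit clause (rain) forces rain = true.
That conflicts with the unit clause (!rain).
Backtrack on down: now try down = true.
Unit clause (hail) forces hail = true.
Unit clause (wet) forces wet = true.
That conflicts with the unit clause (!wet).
Neither down = true nor down = false works.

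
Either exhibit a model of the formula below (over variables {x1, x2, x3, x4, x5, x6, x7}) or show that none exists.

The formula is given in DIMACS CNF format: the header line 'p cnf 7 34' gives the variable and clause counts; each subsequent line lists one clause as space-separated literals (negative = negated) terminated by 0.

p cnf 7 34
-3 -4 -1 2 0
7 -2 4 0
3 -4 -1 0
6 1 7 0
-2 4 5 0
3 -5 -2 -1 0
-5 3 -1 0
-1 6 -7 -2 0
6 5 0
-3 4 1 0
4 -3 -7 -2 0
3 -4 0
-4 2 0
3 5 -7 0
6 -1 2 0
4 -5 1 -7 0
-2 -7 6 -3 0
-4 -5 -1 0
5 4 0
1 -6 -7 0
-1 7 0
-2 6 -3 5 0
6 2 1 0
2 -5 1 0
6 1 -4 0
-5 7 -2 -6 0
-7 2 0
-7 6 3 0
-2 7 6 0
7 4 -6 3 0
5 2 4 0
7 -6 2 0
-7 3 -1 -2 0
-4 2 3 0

x1=False; x2=True; x3=True; x4=True; x5=False; x6=True; x7=False

Suppose x6 = True.
Suppose x3 = True.
Suppose x4 = True.
Unit clause (x2) forces x2 = True.
Suppose x5 = False.
Suppose x1 = False.
Unit clause (¬x7) forces x7 = False.
All clauses are satisfied.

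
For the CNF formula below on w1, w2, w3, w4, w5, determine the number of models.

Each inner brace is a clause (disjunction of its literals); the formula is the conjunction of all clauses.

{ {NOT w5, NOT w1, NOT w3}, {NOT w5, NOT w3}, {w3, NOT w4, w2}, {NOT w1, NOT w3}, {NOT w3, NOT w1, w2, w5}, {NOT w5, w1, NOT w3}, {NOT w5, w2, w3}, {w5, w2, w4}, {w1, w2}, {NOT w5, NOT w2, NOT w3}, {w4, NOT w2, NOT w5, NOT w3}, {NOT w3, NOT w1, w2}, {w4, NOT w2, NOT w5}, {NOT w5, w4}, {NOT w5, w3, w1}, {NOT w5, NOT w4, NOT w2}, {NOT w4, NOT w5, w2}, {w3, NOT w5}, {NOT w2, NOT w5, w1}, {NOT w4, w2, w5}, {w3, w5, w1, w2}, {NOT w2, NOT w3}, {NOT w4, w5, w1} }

There are 2^5 = 32 truth assignments over (w1, w2, w3, w4, w5).
Split on w2. With w2 = true, the clauses containing w2 are satisfied and NOT w2 drops from the rest; 3 of the 2^4 = 16 assignments to the other variables satisfy what remains.
With w2 = false, by the same count on the reduced clause set, 0 assignments work.
(One model: w1=F, w2=T, w3=F, w4=F, w5=F.)
Total: 3 + 0 = 3.

3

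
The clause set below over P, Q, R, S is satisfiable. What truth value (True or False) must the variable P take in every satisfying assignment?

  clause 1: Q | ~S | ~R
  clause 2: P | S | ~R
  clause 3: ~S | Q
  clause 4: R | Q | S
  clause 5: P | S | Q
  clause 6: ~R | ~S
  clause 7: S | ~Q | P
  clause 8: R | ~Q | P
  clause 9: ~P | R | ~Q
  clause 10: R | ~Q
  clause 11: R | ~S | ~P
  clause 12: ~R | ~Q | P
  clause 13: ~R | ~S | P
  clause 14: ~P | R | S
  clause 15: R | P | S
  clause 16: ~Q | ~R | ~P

True

Suppose P = 0.
Try S = 1.
(Q) alone gives Q = 1.
(~R) alone gives R = 0.
But (R) is also a unit clause — contradiction.
So S must be the other value — set S = 0.
(~R) alone gives R = 0.
But (R) is also a unit clause — contradiction.
Both values of S lead to a conflict.
So every satisfying assignment has P = True.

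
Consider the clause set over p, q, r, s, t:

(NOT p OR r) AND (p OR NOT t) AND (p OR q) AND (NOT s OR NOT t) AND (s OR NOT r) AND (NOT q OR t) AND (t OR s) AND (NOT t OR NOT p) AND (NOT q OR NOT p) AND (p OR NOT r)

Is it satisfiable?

Branch on p: set p = true.
Unit clause (r) forces r = true.
Unit clause (s) forces s = true.
Unit clause (NOT t) forces t = false.
Unit clause (NOT q) forces q = false.
Every clause now holds.
A satisfying assignment: p ↦ true,  q ↦ false,  r ↦ true,  s ↦ true,  t ↦ false.

Satisfiable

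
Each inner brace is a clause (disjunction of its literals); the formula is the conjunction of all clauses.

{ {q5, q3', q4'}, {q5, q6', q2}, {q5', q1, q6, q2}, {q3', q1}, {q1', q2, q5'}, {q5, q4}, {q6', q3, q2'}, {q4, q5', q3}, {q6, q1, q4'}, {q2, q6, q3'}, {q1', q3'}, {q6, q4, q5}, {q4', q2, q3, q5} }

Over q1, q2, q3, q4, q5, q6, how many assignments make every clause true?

There are 2^6 = 64 truth assignments over (q1, q2, q3, q4, q5, q6).
Split on q5. With q5 = 1, the clauses containing q5 are satisfied and q5' drops from the rest; 2 of the 2^5 = 32 assignments to the other variables satisfy what remains.
With q5 = 0, by the same count on the reduced clause set, 1 assignment works.
(One model: q1=F, q2=F, q3=F, q4=T, q5=T, q6=T.)
Total: 2 + 1 = 3.

3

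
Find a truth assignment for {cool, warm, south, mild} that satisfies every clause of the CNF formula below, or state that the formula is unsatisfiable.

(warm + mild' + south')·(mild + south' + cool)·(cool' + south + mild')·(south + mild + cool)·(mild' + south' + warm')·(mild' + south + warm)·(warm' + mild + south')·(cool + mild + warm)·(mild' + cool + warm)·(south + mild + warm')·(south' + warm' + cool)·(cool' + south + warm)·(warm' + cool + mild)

cool=0, warm=1, south=0, mild=1

Suppose warm = 1.
Suppose mild = 1.
The clause (south') is unit, so south = 0.
The clause (cool') is unit, so cool = 0.
Every clause now holds.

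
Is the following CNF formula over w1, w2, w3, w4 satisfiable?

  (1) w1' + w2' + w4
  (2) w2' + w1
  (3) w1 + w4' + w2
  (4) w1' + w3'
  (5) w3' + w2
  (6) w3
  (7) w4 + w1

Unsatisfiable

From the singleton clause (w3), w3 = 1.
From the singleton clause (w1'), w1 = 0.
From the singleton clause (w2'), w2 = 0.
That conflicts with the unit clause (w2).
No assignment satisfies every clause.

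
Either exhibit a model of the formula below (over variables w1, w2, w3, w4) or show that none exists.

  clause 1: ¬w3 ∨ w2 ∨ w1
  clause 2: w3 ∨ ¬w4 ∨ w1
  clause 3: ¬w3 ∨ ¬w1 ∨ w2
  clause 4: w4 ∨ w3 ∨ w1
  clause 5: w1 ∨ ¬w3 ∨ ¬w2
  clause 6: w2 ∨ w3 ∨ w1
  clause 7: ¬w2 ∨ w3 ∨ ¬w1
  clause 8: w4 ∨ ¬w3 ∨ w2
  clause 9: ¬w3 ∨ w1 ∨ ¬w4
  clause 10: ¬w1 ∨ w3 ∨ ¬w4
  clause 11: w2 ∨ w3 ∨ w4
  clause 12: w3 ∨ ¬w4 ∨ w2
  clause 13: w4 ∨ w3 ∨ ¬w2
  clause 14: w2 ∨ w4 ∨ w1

w1=True,  w2=True,  w3=True,  w4=False

Case w3 = True:
Case w2 = True:
The clause (w1) is unit, so w1 = True.
No clause remains; w4 is free.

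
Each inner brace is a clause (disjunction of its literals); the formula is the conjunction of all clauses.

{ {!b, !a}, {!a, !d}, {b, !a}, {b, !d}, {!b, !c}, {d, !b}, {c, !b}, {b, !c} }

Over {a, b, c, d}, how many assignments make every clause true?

There are 2^4 = 16 truth assignments over (a, b, c, d).
Check each against the 8 clauses (columns in the order a, b, c, d):
  F F F F  ✓ satisfies all
  F F F T  ✗ fails (b || !d)
  F F T F  ✗ fails (b || !c)
  F F T T  ✗ fails (b || !d)
  F T F F  ✗ fails (d || !b)
  F T F T  ✗ fails (c || !b)
  F T T F  ✗ fails (!b || !c)
  F T T T  ✗ fails (!b || !c)
  T F F F  ✗ fails (b || !a)
  T F F T  ✗ fails (!a || !d)
  T F T F  ✗ fails (b || !a)
  T F T T  ✗ fails (!a || !d)
  T T F F  ✗ fails (!b || !a)
  T T F T  ✗ fails (!b || !a)
  T T T F  ✗ fails (!b || !a)
  T T T T  ✗ fails (!b || !a)
1 of the 16 rows is a model.

1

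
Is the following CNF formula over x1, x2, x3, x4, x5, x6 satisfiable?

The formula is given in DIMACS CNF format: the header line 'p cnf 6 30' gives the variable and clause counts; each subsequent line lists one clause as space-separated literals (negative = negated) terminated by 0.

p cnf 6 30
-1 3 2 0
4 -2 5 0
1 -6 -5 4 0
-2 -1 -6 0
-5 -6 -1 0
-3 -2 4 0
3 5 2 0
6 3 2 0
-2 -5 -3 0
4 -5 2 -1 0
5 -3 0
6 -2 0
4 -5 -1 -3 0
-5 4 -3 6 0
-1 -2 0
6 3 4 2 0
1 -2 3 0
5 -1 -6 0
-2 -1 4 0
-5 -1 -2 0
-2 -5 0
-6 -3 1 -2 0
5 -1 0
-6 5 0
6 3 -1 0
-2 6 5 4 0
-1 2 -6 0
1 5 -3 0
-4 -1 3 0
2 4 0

Suppose x5 = True.
(¬x2) alone gives x2 = False.
(x4) alone gives x4 = True.
Suppose x1 = True.
(x3) alone gives x3 = True.
(¬x6) alone gives x6 = False.
All clauses are satisfied.
A satisfying assignment: x1 ↦ True, x2 ↦ False, x3 ↦ True, x4 ↦ True, x5 ↦ True, x6 ↦ False.

Yes, satisfiable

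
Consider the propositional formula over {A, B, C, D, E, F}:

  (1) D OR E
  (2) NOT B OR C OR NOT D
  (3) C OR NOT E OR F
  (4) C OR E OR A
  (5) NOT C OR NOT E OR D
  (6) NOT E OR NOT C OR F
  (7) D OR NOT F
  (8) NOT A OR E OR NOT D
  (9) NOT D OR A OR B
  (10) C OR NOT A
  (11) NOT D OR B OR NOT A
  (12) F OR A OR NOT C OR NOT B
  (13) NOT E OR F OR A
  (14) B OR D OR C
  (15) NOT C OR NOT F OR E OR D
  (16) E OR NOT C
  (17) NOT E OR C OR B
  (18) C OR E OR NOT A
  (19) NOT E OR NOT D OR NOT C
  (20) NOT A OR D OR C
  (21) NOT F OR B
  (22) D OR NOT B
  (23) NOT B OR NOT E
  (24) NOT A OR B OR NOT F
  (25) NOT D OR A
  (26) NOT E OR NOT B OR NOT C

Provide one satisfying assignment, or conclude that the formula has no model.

Case D = true:
From the singleton clause (A), A = true.
From the singleton clause (E), E = true.
From the singleton clause (C), C = true.
Now (NOT C) is unsatisfied and unit — conflict.
So D must be the other value — set D = false.
From the singleton clause (E), E = true.
From the singleton clause (NOT C), C = false.
From the singleton clause (F), F = true.
Now (NOT F) is unsatisfied and unit — conflict.
Both values of D lead to a conflict.

UNSATISFIABLE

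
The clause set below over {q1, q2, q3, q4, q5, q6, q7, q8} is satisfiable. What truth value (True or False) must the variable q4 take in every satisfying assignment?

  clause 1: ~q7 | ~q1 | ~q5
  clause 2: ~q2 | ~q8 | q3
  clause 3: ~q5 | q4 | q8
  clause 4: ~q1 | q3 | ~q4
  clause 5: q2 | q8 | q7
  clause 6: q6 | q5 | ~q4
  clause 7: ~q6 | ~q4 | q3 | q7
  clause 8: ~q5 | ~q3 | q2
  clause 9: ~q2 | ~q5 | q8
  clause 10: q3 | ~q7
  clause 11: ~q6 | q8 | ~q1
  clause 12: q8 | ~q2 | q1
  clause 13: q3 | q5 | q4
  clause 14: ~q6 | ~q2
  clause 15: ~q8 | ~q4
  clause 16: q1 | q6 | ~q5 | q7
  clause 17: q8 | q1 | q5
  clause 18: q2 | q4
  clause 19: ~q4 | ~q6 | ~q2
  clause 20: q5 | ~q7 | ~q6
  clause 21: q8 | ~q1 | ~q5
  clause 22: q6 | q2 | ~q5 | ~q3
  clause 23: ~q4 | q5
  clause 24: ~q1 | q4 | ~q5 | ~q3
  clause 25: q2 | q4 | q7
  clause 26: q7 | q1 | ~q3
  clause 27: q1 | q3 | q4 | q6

False

Suppose q4 = 1.
The clause (~q8) is unit, so q8 = 0.
The clause (q5) is unit, so q5 = 1.
The clause (~q2) is unit, so q2 = 0.
The clause (q7) is unit, so q7 = 1.
The clause (~q1) is unit, so q1 = 0.
The clause (~q3) is unit, so q3 = 0.
But (q3) is also a unit clause — contradiction.
So every satisfying assignment has q4 = False.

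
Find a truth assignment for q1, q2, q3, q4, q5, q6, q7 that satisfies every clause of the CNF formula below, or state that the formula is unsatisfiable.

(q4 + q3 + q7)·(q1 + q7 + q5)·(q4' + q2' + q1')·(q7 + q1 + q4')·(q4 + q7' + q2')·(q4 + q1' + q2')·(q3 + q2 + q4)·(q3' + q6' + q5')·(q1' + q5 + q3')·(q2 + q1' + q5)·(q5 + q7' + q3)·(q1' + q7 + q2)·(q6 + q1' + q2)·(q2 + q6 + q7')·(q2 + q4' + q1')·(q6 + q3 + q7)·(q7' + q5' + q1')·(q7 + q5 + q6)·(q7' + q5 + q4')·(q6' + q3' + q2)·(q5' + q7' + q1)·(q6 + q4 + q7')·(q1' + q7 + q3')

Try q4 = 0.
Try q3 = 1.
Try q7 = 0.
(q1') alone gives q1 = 0.
(q5) alone gives q5 = 1.
(q6') alone gives q6 = 0.
All clauses hold; q2 can take either value.

q1: 0, q2: 0, q3: 1, q4: 0, q5: 1, q6: 0, q7: 0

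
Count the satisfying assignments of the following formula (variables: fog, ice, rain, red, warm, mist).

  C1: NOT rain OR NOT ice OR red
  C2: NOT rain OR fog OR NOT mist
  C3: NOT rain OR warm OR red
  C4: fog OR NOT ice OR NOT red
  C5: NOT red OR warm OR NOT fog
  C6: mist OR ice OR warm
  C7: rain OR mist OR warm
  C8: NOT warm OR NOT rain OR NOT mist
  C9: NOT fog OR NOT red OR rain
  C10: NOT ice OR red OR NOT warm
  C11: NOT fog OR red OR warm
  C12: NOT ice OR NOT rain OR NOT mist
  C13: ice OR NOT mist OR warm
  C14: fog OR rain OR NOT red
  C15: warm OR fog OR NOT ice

9

There are 2^6 = 64 truth assignments over (fog, ice, rain, red, warm, mist).
Split on rain. With rain = true, the clauses containing rain are satisfied and NOT rain drops from the rest; 5 of the 2^5 = 32 assignments to the other variables satisfy what remains.
With rain = false, by the same count on the reduced clause set, 4 assignments work.
(One model: fog=F, ice=F, rain=F, red=F, warm=T, mist=F.)
Total: 5 + 4 = 9.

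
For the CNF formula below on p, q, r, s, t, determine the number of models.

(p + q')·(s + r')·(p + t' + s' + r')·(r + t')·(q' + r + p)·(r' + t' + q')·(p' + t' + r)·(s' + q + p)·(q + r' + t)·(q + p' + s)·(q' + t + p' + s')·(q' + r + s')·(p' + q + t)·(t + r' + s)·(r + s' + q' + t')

3

There are 2^5 = 32 truth assignments over (p, q, r, s, t).
Split on t. With t = 1, the clauses containing t are satisfied and t' drops from the rest; 1 of the 2^4 = 16 assignments to the other variables satisfy what remains.
With t = 0, by the same count on the reduced clause set, 2 assignments work.
(One model: p=F, q=F, r=F, s=F, t=F.)
Total: 1 + 2 = 3.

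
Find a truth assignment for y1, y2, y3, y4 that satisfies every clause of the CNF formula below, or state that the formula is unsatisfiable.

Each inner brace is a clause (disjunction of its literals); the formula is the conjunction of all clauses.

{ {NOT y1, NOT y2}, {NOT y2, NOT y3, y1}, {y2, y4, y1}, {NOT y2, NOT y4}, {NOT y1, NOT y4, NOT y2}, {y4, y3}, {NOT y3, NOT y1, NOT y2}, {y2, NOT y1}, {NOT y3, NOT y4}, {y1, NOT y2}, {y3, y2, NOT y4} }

Suppose y1 = false.
The clause (NOT y2) is unit, so y2 = false.
The clause (y4) is unit, so y4 = true.
The clause (NOT y3) is unit, so y3 = false.
Now (y3) is unsatisfied and unit — conflict.
Undo y1 and try y1 = true.
The clause (NOT y2) is unit, so y2 = false.
Now (y2) is unsatisfied and unit — conflict.
Either choice for y1 ends in contradiction.

UNSATISFIABLE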